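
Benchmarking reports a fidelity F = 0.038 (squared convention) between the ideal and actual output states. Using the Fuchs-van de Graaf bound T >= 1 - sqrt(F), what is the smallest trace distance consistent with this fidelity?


Fuchs-van de Graaf (squared-fidelity convention): 1 - sqrt(F) <= T <= sqrt(1 - F).
Lower bound: T >= 1 - sqrt(F)
sqrt(F) = sqrt(0.038) = 0.1949
T >= 1 - 0.1949
T >= 0.8051

0.8051


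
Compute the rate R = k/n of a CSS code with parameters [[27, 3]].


Code rate R = k/n
= 3/27
= 0.1111

0.1111


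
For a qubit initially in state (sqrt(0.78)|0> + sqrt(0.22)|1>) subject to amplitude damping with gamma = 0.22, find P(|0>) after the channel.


For amplitude damping with parameter gamma on state sqrt(a)|0> + sqrt(b)|1>:
alpha^2 = 0.78, beta^2 = 0.22
P(|0>) = alpha^2 + gamma * beta^2
= 0.78 + 0.22 * 0.22
= 0.78 + 0.0484
= 0.8284

0.8284


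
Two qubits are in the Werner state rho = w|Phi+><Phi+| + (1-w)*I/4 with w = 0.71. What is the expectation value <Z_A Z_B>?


|Phi+> = (|00> + |11>)/sqrt(2)
For the pure Bell state, <Z_A Z_B> = +1 (Bell-state Pauli correlator).
The maximally-mixed part I/4 has tr(I/4 * P tensor P) = 0 for any traceless Pauli P.
So <Z_A Z_B>_rho = w * (+1) + (1 - w) * 0
= 0.71 * (+1)
= 0.7100

0.7100


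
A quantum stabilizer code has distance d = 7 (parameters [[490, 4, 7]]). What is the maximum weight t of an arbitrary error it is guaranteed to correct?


Code parameters: [[490, 4, 7]], distance d = 7.
Number of correctable errors = floor((d-1)/2)
= floor((7 - 1)/2)
= floor(6/2)
= 3

3


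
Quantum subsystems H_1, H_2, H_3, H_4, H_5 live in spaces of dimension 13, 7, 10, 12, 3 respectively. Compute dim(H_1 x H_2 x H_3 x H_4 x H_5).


dim(H_1 x H_2 x H_3 x H_4 x H_5) = 13 * 7 * 10 * 12 * 3
= 91 * 10 * 12 * 3
= 910 * 12 * 3
= 10920 * 3
= 32760

32760


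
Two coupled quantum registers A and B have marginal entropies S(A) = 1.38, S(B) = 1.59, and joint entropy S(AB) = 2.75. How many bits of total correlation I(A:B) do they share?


I(A:B) = S(A) + S(B) - S(AB)
= 1.38 + 1.59 - 2.75
= 0.2200

0.2200


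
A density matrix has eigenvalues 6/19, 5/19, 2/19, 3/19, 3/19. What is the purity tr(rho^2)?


tr(rho^2) = sum of eigenvalues squared
= (6/19)^2 + (5/19)^2 + (2/19)^2 + (3/19)^2 + (3/19)^2
= (36 + 25 + 4 + 9 + 9) / 361
= 83/361
= 0.2299

0.2299


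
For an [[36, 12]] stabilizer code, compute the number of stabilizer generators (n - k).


For an [[n,k]] stabilizer code:
Number of stabilizer generators = n - k
= 36 - 12
= 24

24


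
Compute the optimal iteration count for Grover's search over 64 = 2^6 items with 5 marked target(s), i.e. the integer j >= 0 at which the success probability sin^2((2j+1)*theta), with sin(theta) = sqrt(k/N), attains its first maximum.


After j Grover iterations the success probability is P(j) = sin^2((2j+1)*theta), where sin(theta) = sqrt(k/N).
N = 2^6 = 64, k = 5
sin(theta) = sqrt(k/N) = 0.2795084972
theta = arcsin(sqrt(k/N)) = 0.2832821653 rad
P(j) reaches its first maximum when (2j+1)*theta is as close as possible to pi/2, i.e. j = round(pi/(4*theta) - 1/2).
pi/(4*theta) - 1/2 = 2.2725
(For comparison, the common estimate pi/4 * sqrt(N/k) = 2.8099; the exact maximiser is used here.)
Optimal iterations = 2

2


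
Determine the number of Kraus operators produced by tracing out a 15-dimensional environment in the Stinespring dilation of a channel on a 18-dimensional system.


Tracing out the environment in an orthonormal basis {|i>_E} gives Kraus operators K_i = <i|_E U |0>_E.
Number of Kraus operators = dim(H_env) = d_env
= 15

15


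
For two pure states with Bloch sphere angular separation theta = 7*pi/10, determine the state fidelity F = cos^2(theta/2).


For states separated by angle theta on Bloch sphere:
F = cos^2(theta/2)
theta = 7*pi/10 = 2.1991
theta/2 = 1.0996
cos(theta/2) = 0.4540
F = 0.2061

0.2061


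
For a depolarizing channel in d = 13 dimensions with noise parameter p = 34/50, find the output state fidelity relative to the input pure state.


F = (1-p) + p/d
= (1 - 0.6800) + 0.6800/13
= 0.3200 + 0.0523
= 0.3723

0.3723


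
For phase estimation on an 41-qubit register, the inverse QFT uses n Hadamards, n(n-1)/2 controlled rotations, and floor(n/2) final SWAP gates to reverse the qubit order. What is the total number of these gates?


Hadamard gates: 41
Controlled rotations: n*(n-1)/2 = 41*40/2 = 820
SWAP gates: floor(n/2) = floor(41/2) = 20
Total = 41 + 820 + 20
= 881

881


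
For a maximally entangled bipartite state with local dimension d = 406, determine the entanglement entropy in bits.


For a maximally entangled state in d x d:
S = log2(d) = log2(406)
= 8.6653

8.6653


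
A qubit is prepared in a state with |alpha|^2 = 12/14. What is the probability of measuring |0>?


|alpha|^2 = 12/14 = 0.8571
|beta|^2 = 1 - 12/14 = 2/14 = 0.1429
P(|0>) = |alpha|^2 = 0.8571

0.8571


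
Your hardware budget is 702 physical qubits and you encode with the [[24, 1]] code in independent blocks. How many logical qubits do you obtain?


Each code block uses 24 physical qubits for 1 logical qubit(s).
Number of complete blocks = floor(702 / 24) = 29
Logical qubits = 29 * 1
= 29

29


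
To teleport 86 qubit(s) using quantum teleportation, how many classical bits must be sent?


Quantum teleportation requires 2 classical bits per qubit teleported.
86 qubit(s) -> 2 * 86 = 172 classical bits

172


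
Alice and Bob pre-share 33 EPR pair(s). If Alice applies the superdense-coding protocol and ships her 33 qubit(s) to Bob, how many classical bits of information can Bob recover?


Superdense coding allows 2 classical bits per shared entangled pair.
33 pair(s) -> 2 * 33 = 66 classical bits

66


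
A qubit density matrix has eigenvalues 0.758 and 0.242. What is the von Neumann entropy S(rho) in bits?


S = -p*log2(p) - (1-p)*log2(1-p)
p = 0.7580, 1-p = 0.2420
= -0.7580 * log2(0.7580) - 0.2420 * log2(0.2420)
= -(-0.3030) - (-0.4954)
= 0.7984

0.7984


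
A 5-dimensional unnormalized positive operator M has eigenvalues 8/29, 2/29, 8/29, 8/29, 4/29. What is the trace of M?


tr(M) = sum of eigenvalues
= 8/29 + 2/29 + 8/29 + 8/29 + 4/29
= 30/29
= 1.0345

1.0345


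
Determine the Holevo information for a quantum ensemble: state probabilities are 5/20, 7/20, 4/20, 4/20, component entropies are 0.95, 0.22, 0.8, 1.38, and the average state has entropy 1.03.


chi = S(rho) - sum_i p_i * S(rho_i)
Weighted entropy = 5/20 * 0.95 + 7/20 * 0.22 + 4/20 * 0.8 + 4/20 * 1.38
= 0.7505
chi = 1.03 - 0.7505
= 0.2795

0.2795


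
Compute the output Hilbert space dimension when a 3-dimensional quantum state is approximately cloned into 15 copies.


Output space = H^(tensor 15) where dim(H) = 3
dim = 3^15
= 9 (after 2 factors)
= 27 (after 3 factors)
= 81 (after 4 factors)
= 243 (after 5 factors)
= 729 (after 6 factors)
= 2187 (after 7 factors)
= 6561 (after 8 factors)
= 19683 (after 9 factors)
= 59049 (after 10 factors)
= 177147 (after 11 factors)
= 531441 (after 12 factors)
= 1594323 (after 13 factors)
= 4782969 (after 14 factors)
= 14348907 (after 15 factors)
= 14348907

14348907


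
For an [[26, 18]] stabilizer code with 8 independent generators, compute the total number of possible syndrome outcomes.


Each stabilizer generator gives a binary (+1 or -1) measurement outcome.
With 8 independent generators:
Total syndromes = 2^8
= 256

256


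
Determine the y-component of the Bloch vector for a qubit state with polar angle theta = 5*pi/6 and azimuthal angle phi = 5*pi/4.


theta = 2.6180, phi = 3.9270
r_y = sin(theta)*sin(phi) = 0.5000 * -0.7071
r_y = -0.3536

-0.3536


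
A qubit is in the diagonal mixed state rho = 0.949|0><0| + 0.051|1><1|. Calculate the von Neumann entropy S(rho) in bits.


S = -p*log2(p) - (1-p)*log2(1-p)
p = 0.9490, 1-p = 0.0510
= -0.9490 * log2(0.9490) - 0.0510 * log2(0.0510)
= -(-0.0717) - (-0.2190)
= 0.2906

0.2906


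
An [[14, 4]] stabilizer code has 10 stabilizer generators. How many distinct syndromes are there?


Each stabilizer generator gives a binary (+1 or -1) measurement outcome.
With 10 independent generators:
Total syndromes = 2^10
= 1024

1024


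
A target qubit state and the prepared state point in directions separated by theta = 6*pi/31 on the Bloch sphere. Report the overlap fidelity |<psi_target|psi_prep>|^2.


For states separated by angle theta on Bloch sphere:
F = cos^2(theta/2)
theta = 6*pi/31 = 0.6081
theta/2 = 0.3040
cos(theta/2) = 0.9541
F = 0.9104

0.9104


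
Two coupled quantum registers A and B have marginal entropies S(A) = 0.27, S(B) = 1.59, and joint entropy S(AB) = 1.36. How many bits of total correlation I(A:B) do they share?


I(A:B) = S(A) + S(B) - S(AB)
= 0.27 + 1.59 - 1.36
= 0.5000

0.5000


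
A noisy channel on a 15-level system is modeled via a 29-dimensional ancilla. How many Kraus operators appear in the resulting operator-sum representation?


Tracing out the environment in an orthonormal basis {|i>_E} gives Kraus operators K_i = <i|_E U |0>_E.
Number of Kraus operators = dim(H_env) = d_env
= 29

29


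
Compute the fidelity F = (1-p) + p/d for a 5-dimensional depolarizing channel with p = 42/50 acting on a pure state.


F = (1-p) + p/d
= (1 - 0.8400) + 0.8400/5
= 0.1600 + 0.1680
= 0.3280

0.3280


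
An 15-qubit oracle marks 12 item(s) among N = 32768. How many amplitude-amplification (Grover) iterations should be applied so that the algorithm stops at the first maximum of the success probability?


After j Grover iterations the success probability is P(j) = sin^2((2j+1)*theta), where sin(theta) = sqrt(k/N).
N = 2^15 = 32768, k = 12
sin(theta) = sqrt(k/N) = 0.01913663862
theta = arcsin(sqrt(k/N)) = 0.01913780682 rad
P(j) reaches its first maximum when (2j+1)*theta is as close as possible to pi/2, i.e. j = round(pi/(4*theta) - 1/2).
pi/(4*theta) - 1/2 = 40.5391
(For comparison, the common estimate pi/4 * sqrt(N/k) = 41.0416; the exact maximiser is used here.)
Optimal iterations = 41

41


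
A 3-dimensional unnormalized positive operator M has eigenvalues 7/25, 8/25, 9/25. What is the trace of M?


tr(M) = sum of eigenvalues
= 7/25 + 8/25 + 9/25
= 24/25
= 0.9600

0.9600


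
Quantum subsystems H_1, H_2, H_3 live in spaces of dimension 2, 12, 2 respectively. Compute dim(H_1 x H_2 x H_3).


dim(H_1 x H_2 x H_3) = 2 * 12 * 2
= 24 * 2
= 48

48


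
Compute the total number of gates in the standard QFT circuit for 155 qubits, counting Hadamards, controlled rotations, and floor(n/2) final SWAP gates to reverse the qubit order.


Hadamard gates: 155
Controlled rotations: n*(n-1)/2 = 155*154/2 = 11935
SWAP gates: floor(n/2) = floor(155/2) = 77
Total = 155 + 11935 + 77
= 12167

12167


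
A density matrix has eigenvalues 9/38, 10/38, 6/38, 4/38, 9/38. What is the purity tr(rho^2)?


tr(rho^2) = sum of eigenvalues squared
= (9/38)^2 + (10/38)^2 + (6/38)^2 + (4/38)^2 + (9/38)^2
= (81 + 100 + 36 + 16 + 81) / 1444
= 314/1444
= 0.2175

0.2175


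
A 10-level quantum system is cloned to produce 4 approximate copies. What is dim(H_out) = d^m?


Output space = H^(tensor 4) where dim(H) = 10
dim = 10^4
= 100 (after 2 factors)
= 1000 (after 3 factors)
= 10000 (after 4 factors)
= 10000

10000


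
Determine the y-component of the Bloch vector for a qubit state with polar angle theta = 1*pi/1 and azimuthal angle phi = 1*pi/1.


theta = 3.1416, phi = 3.1416
r_y = sin(theta)*sin(phi) = 0.0000 * 0.0000
r_y = 0.0000

0.0000


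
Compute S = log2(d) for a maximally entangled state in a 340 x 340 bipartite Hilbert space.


For a maximally entangled state in d x d:
S = log2(d) = log2(340)
= 8.4094

8.4094


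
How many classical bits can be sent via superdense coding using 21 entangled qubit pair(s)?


Superdense coding allows 2 classical bits per shared entangled pair.
21 pair(s) -> 2 * 21 = 42 classical bits

42


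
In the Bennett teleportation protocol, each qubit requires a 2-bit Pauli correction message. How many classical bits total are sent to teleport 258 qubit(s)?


Quantum teleportation requires 2 classical bits per qubit teleported.
258 qubit(s) -> 2 * 258 = 516 classical bits

516


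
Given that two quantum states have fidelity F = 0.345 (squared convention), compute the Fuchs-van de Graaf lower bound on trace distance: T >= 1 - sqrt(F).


Fuchs-van de Graaf (squared-fidelity convention): 1 - sqrt(F) <= T <= sqrt(1 - F).
Lower bound: T >= 1 - sqrt(F)
sqrt(F) = sqrt(0.345) = 0.5874
T >= 1 - 0.5874
T >= 0.4126

0.4126


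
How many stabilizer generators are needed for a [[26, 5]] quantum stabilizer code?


For an [[n,k]] stabilizer code:
Number of stabilizer generators = n - k
= 26 - 5
= 21

21


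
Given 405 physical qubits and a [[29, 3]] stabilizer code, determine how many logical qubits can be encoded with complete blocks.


Each code block uses 29 physical qubits for 3 logical qubit(s).
Number of complete blocks = floor(405 / 29) = 13
Logical qubits = 13 * 3
= 39

39


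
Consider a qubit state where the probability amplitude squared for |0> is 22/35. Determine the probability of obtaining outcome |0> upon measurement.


|alpha|^2 = 22/35 = 0.6286
|beta|^2 = 1 - 22/35 = 13/35 = 0.3714
P(|0>) = |alpha|^2 = 0.6286

0.6286


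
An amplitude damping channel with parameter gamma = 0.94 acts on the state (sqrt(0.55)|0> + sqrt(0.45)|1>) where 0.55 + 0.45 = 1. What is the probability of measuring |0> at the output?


For amplitude damping with parameter gamma on state sqrt(a)|0> + sqrt(b)|1>:
alpha^2 = 0.55, beta^2 = 0.45
P(|0>) = alpha^2 + gamma * beta^2
= 0.55 + 0.94 * 0.45
= 0.55 + 0.4230
= 0.9730

0.9730


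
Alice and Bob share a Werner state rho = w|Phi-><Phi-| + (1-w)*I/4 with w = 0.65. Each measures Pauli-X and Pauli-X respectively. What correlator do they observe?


|Phi-> = (|00> - |11>)/sqrt(2)
For the pure Bell state, <X_A X_B> = -1 (Bell-state Pauli correlator).
The maximally-mixed part I/4 has tr(I/4 * P tensor P) = 0 for any traceless Pauli P.
So <X_A X_B>_rho = w * (-1) + (1 - w) * 0
= 0.65 * (-1)
= -0.6500

-0.6500


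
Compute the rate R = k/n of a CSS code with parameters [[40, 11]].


Code rate R = k/n
= 11/40
= 0.2750

0.2750


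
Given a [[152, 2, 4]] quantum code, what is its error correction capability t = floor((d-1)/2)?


Code parameters: [[152, 2, 4]], distance d = 4.
Number of correctable errors = floor((d-1)/2)
= floor((4 - 1)/2)
= floor(3/2)
= 1

1


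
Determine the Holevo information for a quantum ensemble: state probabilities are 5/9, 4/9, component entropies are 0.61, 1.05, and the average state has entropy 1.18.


chi = S(rho) - sum_i p_i * S(rho_i)
Weighted entropy = 5/9 * 0.61 + 4/9 * 1.05
= 0.8056
chi = 1.18 - 0.8056
= 0.3744

0.3744


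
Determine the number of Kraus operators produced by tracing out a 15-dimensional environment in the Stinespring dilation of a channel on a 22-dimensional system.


Tracing out the environment in an orthonormal basis {|i>_E} gives Kraus operators K_i = <i|_E U |0>_E.
Number of Kraus operators = dim(H_env) = d_env
= 15

15


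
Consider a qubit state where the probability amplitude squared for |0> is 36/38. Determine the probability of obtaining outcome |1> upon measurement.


|alpha|^2 = 36/38 = 0.9474
|beta|^2 = 1 - 36/38 = 2/38 = 0.0526
P(|1>) = |beta|^2 = 0.0526

0.0526


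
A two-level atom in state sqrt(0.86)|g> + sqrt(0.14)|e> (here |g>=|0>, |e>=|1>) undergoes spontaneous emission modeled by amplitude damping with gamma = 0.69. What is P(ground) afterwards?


For amplitude damping with parameter gamma on state sqrt(a)|0> + sqrt(b)|1>:
alpha^2 = 0.86, beta^2 = 0.14
P(|0>) = alpha^2 + gamma * beta^2
= 0.86 + 0.69 * 0.14
= 0.86 + 0.0966
= 0.9566

0.9566


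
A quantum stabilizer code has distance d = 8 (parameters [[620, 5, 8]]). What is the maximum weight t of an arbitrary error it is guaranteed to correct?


Code parameters: [[620, 5, 8]], distance d = 8.
Number of correctable errors = floor((d-1)/2)
= floor((8 - 1)/2)
= floor(7/2)
= 3

3


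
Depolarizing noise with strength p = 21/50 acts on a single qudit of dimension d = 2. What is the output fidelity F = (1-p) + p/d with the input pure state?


F = (1-p) + p/d
= (1 - 0.4200) + 0.4200/2
= 0.5800 + 0.2100
= 0.7900

0.7900


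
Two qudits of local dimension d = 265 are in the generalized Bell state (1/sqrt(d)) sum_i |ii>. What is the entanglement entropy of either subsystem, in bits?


For a maximally entangled state in d x d:
S = log2(d) = log2(265)
= 8.0498

8.0498


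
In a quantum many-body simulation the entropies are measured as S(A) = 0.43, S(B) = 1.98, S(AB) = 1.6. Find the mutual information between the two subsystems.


I(A:B) = S(A) + S(B) - S(AB)
= 0.43 + 1.98 - 1.6
= 0.8100

0.8100


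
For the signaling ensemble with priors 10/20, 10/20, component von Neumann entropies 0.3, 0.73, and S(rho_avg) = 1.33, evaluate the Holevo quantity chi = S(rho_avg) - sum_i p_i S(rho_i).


chi = S(rho) - sum_i p_i * S(rho_i)
Weighted entropy = 10/20 * 0.3 + 10/20 * 0.73
= 0.5150
chi = 1.33 - 0.5150
= 0.8150

0.8150


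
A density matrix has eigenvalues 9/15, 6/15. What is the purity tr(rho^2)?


tr(rho^2) = sum of eigenvalues squared
= (9/15)^2 + (6/15)^2
= (81 + 36) / 225
= 117/225
= 0.5200

0.5200


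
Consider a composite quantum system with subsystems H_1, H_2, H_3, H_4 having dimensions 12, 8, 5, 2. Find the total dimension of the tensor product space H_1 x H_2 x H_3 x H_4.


dim(H_1 x H_2 x H_3 x H_4) = 12 * 8 * 5 * 2
= 96 * 5 * 2
= 480 * 2
= 960

960


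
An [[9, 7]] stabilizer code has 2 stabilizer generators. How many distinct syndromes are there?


Each stabilizer generator gives a binary (+1 or -1) measurement outcome.
With 2 independent generators:
Total syndromes = 2^2
= 4

4


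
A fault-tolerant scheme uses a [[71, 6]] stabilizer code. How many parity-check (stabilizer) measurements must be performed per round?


For an [[n,k]] stabilizer code:
Number of stabilizer generators = n - k
= 71 - 6
= 65

65


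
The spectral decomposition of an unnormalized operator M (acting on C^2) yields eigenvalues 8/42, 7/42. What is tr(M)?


tr(M) = sum of eigenvalues
= 8/42 + 7/42
= 15/42
= 0.3571

0.3571


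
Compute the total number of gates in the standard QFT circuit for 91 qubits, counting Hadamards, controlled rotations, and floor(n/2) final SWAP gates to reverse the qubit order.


Hadamard gates: 91
Controlled rotations: n*(n-1)/2 = 91*90/2 = 4095
SWAP gates: floor(n/2) = floor(91/2) = 45
Total = 91 + 4095 + 45
= 4231

4231


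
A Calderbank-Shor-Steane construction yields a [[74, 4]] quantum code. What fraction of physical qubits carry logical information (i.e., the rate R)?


Code rate R = k/n
= 4/74
= 0.0541

0.0541


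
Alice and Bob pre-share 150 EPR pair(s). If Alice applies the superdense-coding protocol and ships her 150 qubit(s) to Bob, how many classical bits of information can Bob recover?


Superdense coding allows 2 classical bits per shared entangled pair.
150 pair(s) -> 2 * 150 = 300 classical bits

300


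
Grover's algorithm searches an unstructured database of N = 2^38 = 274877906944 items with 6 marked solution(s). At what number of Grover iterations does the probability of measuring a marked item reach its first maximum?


After j Grover iterations the success probability is P(j) = sin^2((2j+1)*theta), where sin(theta) = sqrt(k/N).
N = 2^38 = 274877906944, k = 6
sin(theta) = sqrt(k/N) = 4.672030912e-06
theta = arcsin(sqrt(k/N)) = 4.672030912e-06 rad
P(j) reaches its first maximum when (2j+1)*theta is as close as possible to pi/2, i.e. j = round(pi/(4*theta) - 1/2).
pi/(4*theta) - 1/2 = 168105.8713
(For comparison, the common estimate pi/4 * sqrt(N/k) = 168106.3713; the exact maximiser is used here.)
Optimal iterations = 168106

168106


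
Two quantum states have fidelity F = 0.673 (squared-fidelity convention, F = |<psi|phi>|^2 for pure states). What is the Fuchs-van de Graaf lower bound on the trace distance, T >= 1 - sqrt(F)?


Fuchs-van de Graaf (squared-fidelity convention): 1 - sqrt(F) <= T <= sqrt(1 - F).
Lower bound: T >= 1 - sqrt(F)
sqrt(F) = sqrt(0.673) = 0.8204
T >= 1 - 0.8204
T >= 0.1796

0.1796


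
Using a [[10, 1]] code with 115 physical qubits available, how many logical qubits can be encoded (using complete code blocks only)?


Each code block uses 10 physical qubits for 1 logical qubit(s).
Number of complete blocks = floor(115 / 10) = 11
Logical qubits = 11 * 1
= 11

11


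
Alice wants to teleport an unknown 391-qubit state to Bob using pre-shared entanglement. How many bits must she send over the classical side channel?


Quantum teleportation requires 2 classical bits per qubit teleported.
391 qubit(s) -> 2 * 391 = 782 classical bits

782


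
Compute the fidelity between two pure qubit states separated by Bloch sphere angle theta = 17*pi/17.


For states separated by angle theta on Bloch sphere:
F = cos^2(theta/2)
theta = 17*pi/17 = 3.1416
theta/2 = 1.5708
cos(theta/2) = 0.0000
F = 0.0000

0.0000


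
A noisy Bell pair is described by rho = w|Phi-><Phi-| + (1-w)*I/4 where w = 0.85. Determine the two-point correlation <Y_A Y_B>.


|Phi-> = (|00> - |11>)/sqrt(2)
For the pure Bell state, <Y_A Y_B> = +1 (Bell-state Pauli correlator).
The maximally-mixed part I/4 has tr(I/4 * P tensor P) = 0 for any traceless Pauli P.
So <Y_A Y_B>_rho = w * (+1) + (1 - w) * 0
= 0.85 * (+1)
= 0.8500

0.8500


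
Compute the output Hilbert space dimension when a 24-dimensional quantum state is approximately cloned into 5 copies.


Output space = H^(tensor 5) where dim(H) = 24
dim = 24^5
= 576 (after 2 factors)
= 13824 (after 3 factors)
= 331776 (after 4 factors)
= 7962624 (after 5 factors)
= 7962624

7962624


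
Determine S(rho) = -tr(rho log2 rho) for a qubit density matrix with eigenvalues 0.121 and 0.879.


S = -p*log2(p) - (1-p)*log2(1-p)
p = 0.1210, 1-p = 0.8790
= -0.1210 * log2(0.1210) - 0.8790 * log2(0.8790)
= -(-0.3687) - (-0.1636)
= 0.5322

0.5322


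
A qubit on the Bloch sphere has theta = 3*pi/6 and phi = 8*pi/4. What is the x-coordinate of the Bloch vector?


theta = 1.5708, phi = 6.2832
r_x = sin(theta)*cos(phi) = 1.0000 * 1.0000
r_x = 1.0000

1.0000


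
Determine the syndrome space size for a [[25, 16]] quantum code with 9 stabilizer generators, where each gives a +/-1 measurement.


Each stabilizer generator gives a binary (+1 or -1) measurement outcome.
With 9 independent generators:
Total syndromes = 2^9
= 512

512


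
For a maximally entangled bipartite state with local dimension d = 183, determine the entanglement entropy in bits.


For a maximally entangled state in d x d:
S = log2(d) = log2(183)
= 7.5157

7.5157


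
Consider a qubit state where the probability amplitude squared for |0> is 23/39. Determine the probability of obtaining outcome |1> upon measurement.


|alpha|^2 = 23/39 = 0.5897
|beta|^2 = 1 - 23/39 = 16/39 = 0.4103
P(|1>) = |beta|^2 = 0.4103

0.4103


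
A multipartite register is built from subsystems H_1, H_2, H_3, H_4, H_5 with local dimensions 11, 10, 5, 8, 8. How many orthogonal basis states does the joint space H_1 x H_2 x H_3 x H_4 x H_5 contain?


dim(H_1 x H_2 x H_3 x H_4 x H_5) = 11 * 10 * 5 * 8 * 8
= 110 * 5 * 8 * 8
= 550 * 8 * 8
= 4400 * 8
= 35200

35200


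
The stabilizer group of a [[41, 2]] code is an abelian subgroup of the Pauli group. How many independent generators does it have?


For an [[n,k]] stabilizer code:
Number of stabilizer generators = n - k
= 41 - 2
= 39

39


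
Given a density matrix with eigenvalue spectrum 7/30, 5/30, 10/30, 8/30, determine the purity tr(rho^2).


tr(rho^2) = sum of eigenvalues squared
= (7/30)^2 + (5/30)^2 + (10/30)^2 + (8/30)^2
= (49 + 25 + 100 + 64) / 900
= 238/900
= 0.2644

0.2644


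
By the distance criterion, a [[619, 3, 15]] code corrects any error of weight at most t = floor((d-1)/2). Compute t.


Code parameters: [[619, 3, 15]], distance d = 15.
Number of correctable errors = floor((d-1)/2)
= floor((15 - 1)/2)
= floor(14/2)
= 7

7


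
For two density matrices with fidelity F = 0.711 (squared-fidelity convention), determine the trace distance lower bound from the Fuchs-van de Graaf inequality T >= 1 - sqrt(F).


Fuchs-van de Graaf (squared-fidelity convention): 1 - sqrt(F) <= T <= sqrt(1 - F).
Lower bound: T >= 1 - sqrt(F)
sqrt(F) = sqrt(0.711) = 0.8432
T >= 1 - 0.8432
T >= 0.1568

0.1568


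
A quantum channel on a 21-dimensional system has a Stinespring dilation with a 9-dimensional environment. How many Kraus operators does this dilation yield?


Tracing out the environment in an orthonormal basis {|i>_E} gives Kraus operators K_i = <i|_E U |0>_E.
Number of Kraus operators = dim(H_env) = d_env
= 9

9


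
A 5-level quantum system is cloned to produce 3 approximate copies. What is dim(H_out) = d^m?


Output space = H^(tensor 3) where dim(H) = 5
dim = 5^3
= 25 (after 2 factors)
= 125 (after 3 factors)
= 125

125


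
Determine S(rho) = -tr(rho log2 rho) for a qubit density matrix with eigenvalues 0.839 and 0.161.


S = -p*log2(p) - (1-p)*log2(1-p)
p = 0.8390, 1-p = 0.1610
= -0.8390 * log2(0.8390) - 0.1610 * log2(0.1610)
= -(-0.2125) - (-0.4242)
= 0.6367

0.6367


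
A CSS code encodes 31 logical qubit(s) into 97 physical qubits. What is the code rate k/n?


Code rate R = k/n
= 31/97
= 0.3196

0.3196


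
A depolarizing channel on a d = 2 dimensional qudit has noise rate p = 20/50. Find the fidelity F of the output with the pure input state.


F = (1-p) + p/d
= (1 - 0.4000) + 0.4000/2
= 0.6000 + 0.2000
= 0.8000

0.8000


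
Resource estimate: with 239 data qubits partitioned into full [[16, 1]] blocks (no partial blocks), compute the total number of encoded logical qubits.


Each code block uses 16 physical qubits for 1 logical qubit(s).
Number of complete blocks = floor(239 / 16) = 14
Logical qubits = 14 * 1
= 14

14


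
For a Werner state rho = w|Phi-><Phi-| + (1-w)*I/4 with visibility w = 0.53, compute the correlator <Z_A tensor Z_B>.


|Phi-> = (|00> - |11>)/sqrt(2)
For the pure Bell state, <Z_A Z_B> = +1 (Bell-state Pauli correlator).
The maximally-mixed part I/4 has tr(I/4 * P tensor P) = 0 for any traceless Pauli P.
So <Z_A Z_B>_rho = w * (+1) + (1 - w) * 0
= 0.53 * (+1)
= 0.5300

0.5300


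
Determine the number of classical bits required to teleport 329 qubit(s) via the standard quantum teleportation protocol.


Quantum teleportation requires 2 classical bits per qubit teleported.
329 qubit(s) -> 2 * 329 = 658 classical bits

658


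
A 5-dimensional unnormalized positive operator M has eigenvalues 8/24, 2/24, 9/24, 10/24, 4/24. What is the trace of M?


tr(M) = sum of eigenvalues
= 8/24 + 2/24 + 9/24 + 10/24 + 4/24
= 33/24
= 1.3750

1.3750


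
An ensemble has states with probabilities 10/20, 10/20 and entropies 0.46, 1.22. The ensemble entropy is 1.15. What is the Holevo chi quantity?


chi = S(rho) - sum_i p_i * S(rho_i)
Weighted entropy = 10/20 * 0.46 + 10/20 * 1.22
= 0.8400
chi = 1.15 - 0.8400
= 0.3100

0.3100


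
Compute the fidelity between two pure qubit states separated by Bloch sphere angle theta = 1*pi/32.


For states separated by angle theta on Bloch sphere:
F = cos^2(theta/2)
theta = 1*pi/32 = 0.0982
theta/2 = 0.0491
cos(theta/2) = 0.9988
F = 0.9976

0.9976


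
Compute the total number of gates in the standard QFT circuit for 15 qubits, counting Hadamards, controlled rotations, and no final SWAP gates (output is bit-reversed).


Hadamard gates: 15
Controlled rotations: n*(n-1)/2 = 15*14/2 = 105
SWAP gates: 0 (omitted)
Total = 15 + 105
= 120

120


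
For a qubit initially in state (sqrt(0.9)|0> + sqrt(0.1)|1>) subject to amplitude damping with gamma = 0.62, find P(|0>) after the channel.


For amplitude damping with parameter gamma on state sqrt(a)|0> + sqrt(b)|1>:
alpha^2 = 0.9, beta^2 = 0.1
P(|0>) = alpha^2 + gamma * beta^2
= 0.9 + 0.62 * 0.1
= 0.9 + 0.0620
= 0.9620

0.9620


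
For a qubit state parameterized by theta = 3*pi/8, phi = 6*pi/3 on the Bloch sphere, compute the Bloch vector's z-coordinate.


theta = 1.1781, phi = 6.2832
r_z = cos(theta) = 0.3827

0.3827


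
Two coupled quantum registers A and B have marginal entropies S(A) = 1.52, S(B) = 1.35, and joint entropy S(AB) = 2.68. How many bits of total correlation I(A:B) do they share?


I(A:B) = S(A) + S(B) - S(AB)
= 1.52 + 1.35 - 2.68
= 0.1900

0.1900


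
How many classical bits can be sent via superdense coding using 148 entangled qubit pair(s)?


Superdense coding allows 2 classical bits per shared entangled pair.
148 pair(s) -> 2 * 148 = 296 classical bits

296


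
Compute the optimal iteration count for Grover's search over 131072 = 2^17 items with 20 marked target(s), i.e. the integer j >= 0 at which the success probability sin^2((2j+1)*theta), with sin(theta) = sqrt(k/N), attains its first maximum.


After j Grover iterations the success probability is P(j) = sin^2((2j+1)*theta), where sin(theta) = sqrt(k/N).
N = 2^17 = 131072, k = 20
sin(theta) = sqrt(k/N) = 0.01235264711
theta = arcsin(sqrt(k/N)) = 0.01235296128 rad
P(j) reaches its first maximum when (2j+1)*theta is as close as possible to pi/2, i.e. j = round(pi/(4*theta) - 1/2).
pi/(4*theta) - 1/2 = 63.0797
(For comparison, the common estimate pi/4 * sqrt(N/k) = 63.5814; the exact maximiser is used here.)
Optimal iterations = 63

63


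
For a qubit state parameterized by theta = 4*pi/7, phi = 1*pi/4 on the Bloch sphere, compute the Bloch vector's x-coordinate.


theta = 1.7952, phi = 0.7854
r_x = sin(theta)*cos(phi) = 0.9749 * 0.7071
r_x = 0.6894

0.6894


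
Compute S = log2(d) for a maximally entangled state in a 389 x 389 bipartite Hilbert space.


For a maximally entangled state in d x d:
S = log2(d) = log2(389)
= 8.6036

8.6036


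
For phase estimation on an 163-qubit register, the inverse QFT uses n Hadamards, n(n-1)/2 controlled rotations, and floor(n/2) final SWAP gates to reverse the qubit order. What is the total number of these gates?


Hadamard gates: 163
Controlled rotations: n*(n-1)/2 = 163*162/2 = 13203
SWAP gates: floor(n/2) = floor(163/2) = 81
Total = 163 + 13203 + 81
= 13447

13447


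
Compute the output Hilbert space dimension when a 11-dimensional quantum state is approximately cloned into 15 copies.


Output space = H^(tensor 15) where dim(H) = 11
dim = 11^15
= 121 (after 2 factors)
= 1331 (after 3 factors)
= 14641 (after 4 factors)
= 161051 (after 5 factors)
= 1771561 (after 6 factors)
= 19487171 (after 7 factors)
= 214358881 (after 8 factors)
= 2357947691 (after 9 factors)
= 25937424601 (after 10 factors)
= 285311670611 (after 11 factors)
= 3138428376721 (after 12 factors)
= 34522712143931 (after 13 factors)
= 379749833583241 (after 14 factors)
= 4177248169415651 (after 15 factors)
= 4177248169415651

4177248169415651


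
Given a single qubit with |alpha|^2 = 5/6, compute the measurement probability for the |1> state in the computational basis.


|alpha|^2 = 5/6 = 0.8333
|beta|^2 = 1 - 5/6 = 1/6 = 0.1667
P(|1>) = |beta|^2 = 0.1667

0.1667


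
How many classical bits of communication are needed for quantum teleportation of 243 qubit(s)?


Quantum teleportation requires 2 classical bits per qubit teleported.
243 qubit(s) -> 2 * 243 = 486 classical bits

486


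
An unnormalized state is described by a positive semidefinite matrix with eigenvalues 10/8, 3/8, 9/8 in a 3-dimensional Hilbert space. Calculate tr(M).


tr(M) = sum of eigenvalues
= 10/8 + 3/8 + 9/8
= 22/8
= 2.7500

2.7500


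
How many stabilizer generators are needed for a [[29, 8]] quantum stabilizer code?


For an [[n,k]] stabilizer code:
Number of stabilizer generators = n - k
= 29 - 8
= 21

21


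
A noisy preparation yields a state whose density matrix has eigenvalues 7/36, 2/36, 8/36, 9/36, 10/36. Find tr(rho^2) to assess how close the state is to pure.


tr(rho^2) = sum of eigenvalues squared
= (7/36)^2 + (2/36)^2 + (8/36)^2 + (9/36)^2 + (10/36)^2
= (49 + 4 + 64 + 81 + 100) / 1296
= 298/1296
= 0.2299

0.2299


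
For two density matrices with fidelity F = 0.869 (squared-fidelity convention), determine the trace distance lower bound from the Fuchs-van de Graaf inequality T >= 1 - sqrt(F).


Fuchs-van de Graaf (squared-fidelity convention): 1 - sqrt(F) <= T <= sqrt(1 - F).
Lower bound: T >= 1 - sqrt(F)
sqrt(F) = sqrt(0.869) = 0.9322
T >= 1 - 0.9322
T >= 0.0678

0.0678


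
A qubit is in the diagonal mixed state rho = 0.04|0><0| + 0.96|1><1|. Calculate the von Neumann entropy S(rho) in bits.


S = -p*log2(p) - (1-p)*log2(1-p)
p = 0.0400, 1-p = 0.9600
= -0.0400 * log2(0.0400) - 0.9600 * log2(0.9600)
= -(-0.1858) - (-0.0565)
= 0.2423

0.2423


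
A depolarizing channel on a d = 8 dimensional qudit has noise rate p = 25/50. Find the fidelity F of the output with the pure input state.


F = (1-p) + p/d
= (1 - 0.5000) + 0.5000/8
= 0.5000 + 0.0625
= 0.5625

0.5625


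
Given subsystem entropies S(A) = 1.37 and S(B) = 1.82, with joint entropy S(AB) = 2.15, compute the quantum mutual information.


I(A:B) = S(A) + S(B) - S(AB)
= 1.37 + 1.82 - 2.15
= 1.0400

1.0400


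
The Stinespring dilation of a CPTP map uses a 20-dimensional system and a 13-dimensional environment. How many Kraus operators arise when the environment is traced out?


Tracing out the environment in an orthonormal basis {|i>_E} gives Kraus operators K_i = <i|_E U |0>_E.
Number of Kraus operators = dim(H_env) = d_env
= 13

13


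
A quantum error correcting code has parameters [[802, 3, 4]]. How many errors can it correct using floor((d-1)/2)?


Code parameters: [[802, 3, 4]], distance d = 4.
Number of correctable errors = floor((d-1)/2)
= floor((4 - 1)/2)
= floor(3/2)
= 1

1


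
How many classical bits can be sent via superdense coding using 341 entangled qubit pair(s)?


Superdense coding allows 2 classical bits per shared entangled pair.
341 pair(s) -> 2 * 341 = 682 classical bits

682


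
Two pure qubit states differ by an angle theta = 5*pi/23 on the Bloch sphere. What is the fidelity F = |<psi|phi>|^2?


For states separated by angle theta on Bloch sphere:
F = cos^2(theta/2)
theta = 5*pi/23 = 0.6830
theta/2 = 0.3415
cos(theta/2) = 0.9423
F = 0.8879

0.8879


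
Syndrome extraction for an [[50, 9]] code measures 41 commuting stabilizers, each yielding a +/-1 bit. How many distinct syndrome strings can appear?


Each stabilizer generator gives a binary (+1 or -1) measurement outcome.
With 41 independent generators:
Total syndromes = 2^41
= 2199023255552

2199023255552


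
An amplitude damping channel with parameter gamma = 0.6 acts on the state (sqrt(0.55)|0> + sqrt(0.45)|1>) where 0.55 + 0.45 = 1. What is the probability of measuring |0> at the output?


For amplitude damping with parameter gamma on state sqrt(a)|0> + sqrt(b)|1>:
alpha^2 = 0.55, beta^2 = 0.45
P(|0>) = alpha^2 + gamma * beta^2
= 0.55 + 0.6 * 0.45
= 0.55 + 0.2700
= 0.8200

0.8200


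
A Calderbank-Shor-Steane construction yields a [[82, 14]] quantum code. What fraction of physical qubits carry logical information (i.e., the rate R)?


Code rate R = k/n
= 14/82
= 0.1707

0.1707


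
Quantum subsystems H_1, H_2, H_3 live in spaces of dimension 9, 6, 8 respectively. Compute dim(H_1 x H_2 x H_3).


dim(H_1 x H_2 x H_3) = 9 * 6 * 8
= 54 * 8
= 432

432


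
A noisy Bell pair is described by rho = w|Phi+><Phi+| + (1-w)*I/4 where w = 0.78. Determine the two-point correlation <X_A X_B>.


|Phi+> = (|00> + |11>)/sqrt(2)
For the pure Bell state, <X_A X_B> = +1 (Bell-state Pauli correlator).
The maximally-mixed part I/4 has tr(I/4 * P tensor P) = 0 for any traceless Pauli P.
So <X_A X_B>_rho = w * (+1) + (1 - w) * 0
= 0.78 * (+1)
= 0.7800

0.7800


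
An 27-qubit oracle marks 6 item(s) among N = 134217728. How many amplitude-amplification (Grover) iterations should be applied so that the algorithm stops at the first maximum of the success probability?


After j Grover iterations the success probability is P(j) = sin^2((2j+1)*theta), where sin(theta) = sqrt(k/N).
N = 2^27 = 134217728, k = 6
sin(theta) = sqrt(k/N) = 0.0002114319833
theta = arcsin(sqrt(k/N)) = 0.0002114319849 rad
P(j) reaches its first maximum when (2j+1)*theta is as close as possible to pi/2, i.e. j = round(pi/(4*theta) - 1/2).
pi/(4*theta) - 1/2 = 3714.1611
(For comparison, the common estimate pi/4 * sqrt(N/k) = 3714.6611; the exact maximiser is used here.)
Optimal iterations = 3714

3714


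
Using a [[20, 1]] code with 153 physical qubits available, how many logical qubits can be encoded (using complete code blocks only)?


Each code block uses 20 physical qubits for 1 logical qubit(s).
Number of complete blocks = floor(153 / 20) = 7
Logical qubits = 7 * 1
= 7

7


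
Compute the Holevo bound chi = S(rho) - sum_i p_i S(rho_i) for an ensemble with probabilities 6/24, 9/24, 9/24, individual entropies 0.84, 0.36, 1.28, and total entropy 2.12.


chi = S(rho) - sum_i p_i * S(rho_i)
Weighted entropy = 6/24 * 0.84 + 9/24 * 0.36 + 9/24 * 1.28
= 0.8250
chi = 2.12 - 0.8250
= 1.2950

1.2950


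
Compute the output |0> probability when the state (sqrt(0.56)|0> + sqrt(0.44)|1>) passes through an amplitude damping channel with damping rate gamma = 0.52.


For amplitude damping with parameter gamma on state sqrt(a)|0> + sqrt(b)|1>:
alpha^2 = 0.56, beta^2 = 0.44
P(|0>) = alpha^2 + gamma * beta^2
= 0.56 + 0.52 * 0.44
= 0.56 + 0.2288
= 0.7888

0.7888


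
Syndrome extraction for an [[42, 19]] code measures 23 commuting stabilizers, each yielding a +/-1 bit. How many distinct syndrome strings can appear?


Each stabilizer generator gives a binary (+1 or -1) measurement outcome.
With 23 independent generators:
Total syndromes = 2^23
= 8388608

8388608


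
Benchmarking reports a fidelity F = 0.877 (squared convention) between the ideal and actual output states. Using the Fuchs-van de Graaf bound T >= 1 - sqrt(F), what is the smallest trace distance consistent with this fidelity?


Fuchs-van de Graaf (squared-fidelity convention): 1 - sqrt(F) <= T <= sqrt(1 - F).
Lower bound: T >= 1 - sqrt(F)
sqrt(F) = sqrt(0.877) = 0.9365
T >= 1 - 0.9365
T >= 0.0635

0.0635


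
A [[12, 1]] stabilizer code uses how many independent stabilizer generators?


For an [[n,k]] stabilizer code:
Number of stabilizer generators = n - k
= 12 - 1
= 11

11


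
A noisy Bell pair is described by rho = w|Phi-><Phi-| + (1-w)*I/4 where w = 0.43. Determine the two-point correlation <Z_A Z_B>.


|Phi-> = (|00> - |11>)/sqrt(2)
For the pure Bell state, <Z_A Z_B> = +1 (Bell-state Pauli correlator).
The maximally-mixed part I/4 has tr(I/4 * P tensor P) = 0 for any traceless Pauli P.
So <Z_A Z_B>_rho = w * (+1) + (1 - w) * 0
= 0.43 * (+1)
= 0.4300

0.4300


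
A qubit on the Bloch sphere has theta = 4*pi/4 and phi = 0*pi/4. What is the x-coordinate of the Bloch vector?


theta = 3.1416, phi = 0.0000
r_x = sin(theta)*cos(phi) = 0.0000 * 1.0000
r_x = 0.0000

0.0000


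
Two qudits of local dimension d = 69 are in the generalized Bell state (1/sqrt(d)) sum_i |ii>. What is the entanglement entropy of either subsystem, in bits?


For a maximally entangled state in d x d:
S = log2(d) = log2(69)
= 6.1085

6.1085


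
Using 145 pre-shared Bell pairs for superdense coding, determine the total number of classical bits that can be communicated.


Superdense coding allows 2 classical bits per shared entangled pair.
145 pair(s) -> 2 * 145 = 290 classical bits

290


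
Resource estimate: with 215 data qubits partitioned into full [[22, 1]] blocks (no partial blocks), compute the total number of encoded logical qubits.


Each code block uses 22 physical qubits for 1 logical qubit(s).
Number of complete blocks = floor(215 / 22) = 9
Logical qubits = 9 * 1
= 9

9
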